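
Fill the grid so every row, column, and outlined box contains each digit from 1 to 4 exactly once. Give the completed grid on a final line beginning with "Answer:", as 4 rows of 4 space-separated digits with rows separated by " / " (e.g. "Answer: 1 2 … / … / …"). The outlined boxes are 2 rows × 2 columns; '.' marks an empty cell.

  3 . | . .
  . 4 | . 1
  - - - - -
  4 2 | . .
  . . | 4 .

Step 1. [r2c3∈{2,3}] in row 2, 3 fits only at r2c3, so r2c3=3.
Step 2. [r4c4∈{2,3}] in row 4, 2 fits only at r4c4, so r4c4=2.
Step 3. [r4c2∈{1,3}] in row 4, 3 fits only at r4c2. So r4c2=3.
Step 4. [r1c4∈{4}] nothing but 4 survives at r1c4 ⇒ r1c4=4.
Step 5. [r4c1∈{1}] r4c1 has the single candidate 1 ⇒ r4c1=1.
Step 6. [r1c2∈{1}] r1c2's peers cover all but 1, so r1c2=1.
Step 7. [r1c3∈{2}] r1c3 has the single candidate 2, so r1c3=2.
Step 8. [r3c4∈{3}] only 3 remains possible at r3c4. So r3c4=3.
Step 9. [r2c1∈{2}] only 2 remains possible at r2c1, so r2c1=2.
Step 10. [r3c3∈{1}] r3c3 has the single candidate 1, so r3c3=1.

Answer: 3 1 2 4 / 2 4 3 1 / 4 2 1 3 / 1 3 4 2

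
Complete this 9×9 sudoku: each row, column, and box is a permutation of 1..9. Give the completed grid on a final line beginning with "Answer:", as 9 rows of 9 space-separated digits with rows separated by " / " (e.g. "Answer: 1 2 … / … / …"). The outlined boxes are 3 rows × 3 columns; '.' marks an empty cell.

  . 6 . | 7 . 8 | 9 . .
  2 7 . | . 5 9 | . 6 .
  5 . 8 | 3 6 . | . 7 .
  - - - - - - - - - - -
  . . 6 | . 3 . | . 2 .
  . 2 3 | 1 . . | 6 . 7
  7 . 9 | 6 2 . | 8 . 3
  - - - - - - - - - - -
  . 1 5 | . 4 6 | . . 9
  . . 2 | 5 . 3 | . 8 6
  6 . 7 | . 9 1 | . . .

Step 1. [r1c9∈{1,2,4,5}] row 1 places 2 nowhere but r1c9, so r1c9=2.
Step 2. [r1c8∈{1,3,4,5}] in row 1, 5 fits only at r1c8. So r1c8=5.
Step 3. [r8c7∈{1,4,7}] row 8 places 1 nowhere but r8c7. So r8c7=1.
Step 4. [r3c7∈{4}] r3c7's peers cover all but 4. So r3c7=4.
Step 5. [r9c2∈{3,4,8}] r9c2 is the only open cell in col 2 admitting 3 ⇒ r9c2=3.
Step 6. [r4c2∈{4,5,8}] r4c2 is the only open cell in col 2 admitting 8. So r4c2=8.
Step 7. [r5c1∈{4}] r5c1 is down to just 4, so r5c1=4.
Step 8. [r4c7∈{5}] r4c7 is down to just 5, so r4c7=5.
Step 9. [r9c8∈{4}] r9c8 has the single candidate 4 ⇒ r9c8=4.
Step 10. [r4c9∈{1,4}] across col 9, 4 lands solely at r4c9 ⇒ r4c9=4.
Step 11. [r9c7∈{2}] r9c7's peers cover all but 2, so r9c7=2.
Step 12. [r1c5∈{1}] r1c5 is down to just 1 ⇒ r1c5=1.
Step 13. [r2c3∈{1,4}] r2c3 is the only open cell in col 3 admitting 1, so r2c3=1.
Step 14. [r7c8∈{3}] r7c8 has the single candidate 3. So r7c8=3.
Step 15. [r8c1∈{9}] r8c1 has the single candidate 9. So r8c1=9.
Step 16. [r9c4∈{8}] r9c4 is down to just 8 ⇒ r9c4=8.
Step 17. [r5c6∈{5}] nothing but 5 survives at r5c6 ⇒ r5c6=5.
Step 18. [r2c9∈{8}] r2c9 is down to just 8 ⇒ r2c9=8.
Step 19. [r3c6∈{2}] r3c6's peers cover all but 2. So r3c6=2.
Step 20. [r4c6∈{7}] only 7 remains possible at r4c6. So r4c6=7.
Step 21. [r8c2∈{4}] r8c2 has the single candidate 4 ⇒ r8c2=4.
Step 22. [r6c8∈{1}] r6c8 has the single candidate 1, so r6c8=1.
Step 23. [r8c5∈{7}] r8c5 has the single candidate 7 ⇒ r8c5=7.
Step 24. [r6c2∈{5}] r6c2 is down to just 5, so r6c2=5.
Step 25. [r4c1∈{1}] r4c1 is down to just 1, so r4c1=1.
Step 26. [r1c3∈{4}] nothing but 4 survives at r1c3, so r1c3=4.
Step 27. [r4c4∈{9}] r4c4's peers cover all but 9. So r4c4=9.
Step 28. [r5c5∈{8}] r5c5 has the single candidate 8, so r5c5=8.
Step 29. [r3c9∈{1}] r3c9 has the single candidate 1. So r3c9=1.
Step 30. [r2c4∈{4}] r2c4 is down to just 4 ⇒ r2c4=4.
Step 31. [r7c4∈{2}] nothing but 2 survives at r7c4, so r7c4=2.
Step 32. [r7c1∈{8}] r7c1's peers cover all but 8, so r7c1=8.
Step 33. [r7c7∈{7}] only 7 remains possible at r7c7 ⇒ r7c7=7.
Step 34. [r3c2∈{9}] r3c2's peers cover all but 9. So r3c2=9.
Step 35. [r1c1∈{3}] only 3 remains possible at r1c1 ⇒ r1c1=3.
Step 36. [r9c9∈{5}] r9c9's peers cover all but 5 ⇒ r9c9=5.
Step 37. [r2c7∈{3}] r2c7 is down to just 3, so r2c7=3.
Step 38. [r6c6∈{4}] r6c6's peers cover all but 4 ⇒ r6c6=4.
Step 39. [r5c8∈{9}] only 9 remains possible at r5c8, so r5c8=9.

Answer: 3 6 4 7 1 8 9 5 2 / 2 7 1 4 5 9 3 6 8 / 5 9 8 3 6 2 4 7 1 / 1 8 6 9 3 7 5 2 4 / 4 2 3 1 8 5 6 9 7 / 7 5 9 6 2 4 8 1 3 / 8 1 5 2 4 6 7 3 9 / 9 4 2 5 7 3 1 8 6 / 6 3 7 8 9 1 2 4 5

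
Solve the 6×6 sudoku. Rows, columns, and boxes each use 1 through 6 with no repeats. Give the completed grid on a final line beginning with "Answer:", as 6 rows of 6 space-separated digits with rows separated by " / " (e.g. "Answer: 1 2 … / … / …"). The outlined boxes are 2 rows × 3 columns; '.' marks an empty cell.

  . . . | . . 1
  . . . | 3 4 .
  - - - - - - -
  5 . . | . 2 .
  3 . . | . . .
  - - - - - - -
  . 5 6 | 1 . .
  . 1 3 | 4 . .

Step 1. [r3c4∈{6}] r3c4 has the single candidate 6, so r3c4=6.
Step 2. [r1c4∈{2,5}] col 4 places 2 nowhere but r1c4, so r1c4=2.
Step 3. [r3c2∈{4}] r3c2 is down to just 4, so r3c2=4.
Step 4. [r2c1∈{1,2,6}] r2c1 is the only open cell in col 1 admitting 1, so r2c1=1.
Step 5. [r1c1∈{4,6}] across col 1, 6 lands solely at r1c1 ⇒ r1c1=6.
Step 6. [r1c5∈{5}] only 5 remains possible at r1c5. So r1c5=5.
Step 7. [r6c6∈{2,5,6}] r6c6 is the only open cell in row 6 admitting 5. So r6c6=5.
Step 8. [r2c2∈{2}] r2c2 is down to just 2, so r2c2=2.
Step 9. [r5c6∈{2,3}] r5c6 is the only open cell in col 6 admitting 2. So r5c6=2.
Step 10. [r4c3∈{1,2}] r4c3 is the only open cell in row 4 admitting 2 ⇒ r4c3=2.
Step 11. [r1c2∈{3}] only 3 remains possible at r1c2. So r1c2=3.
Step 12. [r4c2∈{6}] only 6 remains possible at r4c2. So r4c2=6.
Step 13. [r2c3∈{5}] r2c3 has the single candidate 5. So r2c3=5.
Step 14. [r4c5∈{1}] r4c5 has the single candidate 1, so r4c5=1.
Step 15. [r4c4∈{5}] r4c4 has the single candidate 5. So r4c4=5.
Step 16. [r5c5∈{3}] r5c5 has the single candidate 3, so r5c5=3.
Step 17. [r6c5∈{6}] only 6 remains possible at r6c5, so r6c5=6.
Step 18. [r6c1∈{2}] nothing but 2 survives at r6c1. So r6c1=2.
Step 19. [r2c6∈{6}] r2c6 is down to just 6 ⇒ r2c6=6.
Step 20. [r3c6∈{3}] nothing but 3 survives at r3c6. So r3c6=3.
Step 21. [r4c6∈{4}] r4c6's peers cover all but 4 ⇒ r4c6=4.
Step 22. [r5c1∈{4}] r5c1 has the single candidate 4, so r5c1=4.
Step 23. [r1c3∈{4}] only 4 remains possible at r1c3 ⇒ r1c3=4.
Step 24. [r3c3∈{1}] nothing but 1 survives at r3c3. So r3c3=1.

Answer: 6 3 4 2 5 1 / 1 2 5 3 4 6 / 5 4 1 6 2 3 / 3 6 2 5 1 4 / 4 5 6 1 3 2 / 2 1 3 4 6 5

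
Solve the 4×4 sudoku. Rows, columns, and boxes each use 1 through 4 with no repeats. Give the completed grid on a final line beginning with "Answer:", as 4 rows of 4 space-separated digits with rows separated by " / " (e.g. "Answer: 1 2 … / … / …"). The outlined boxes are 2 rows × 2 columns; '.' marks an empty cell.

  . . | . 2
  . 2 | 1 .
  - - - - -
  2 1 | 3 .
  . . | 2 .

Step 1. [r1c3∈{4}] r1c3's peers cover all but 4 ⇒ r1c3=4.
Step 2. [r4c2∈{3,4}] 4 has one home in col 2: r4c2 ⇒ r4c2=4.
Step 3. [r1c2∈{3}] r1c2's peers cover all but 3. So r1c2=3.
Step 4. [r2c1∈{4}] r2c1's peers cover all but 4. So r2c1=4.
Step 5. [r3c4∈{4}] nothing but 4 survives at r3c4 ⇒ r3c4=4.
Step 6. [r1c1∈{1}] r1c1 has the single candidate 1, so r1c1=1.
Step 7. [r2c4∈{3}] nothing but 3 survives at r2c4. So r2c4=3.
Step 8. [r4c1∈{3}] r4c1 has the single candidate 3 ⇒ r4c1=3.
Step 9. [r4c4∈{1}] r4c4's peers cover all but 1, so r4c4=1.

Answer: 1 3 4 2 / 4 2 1 3 / 2 1 3 4 / 3 4 2 1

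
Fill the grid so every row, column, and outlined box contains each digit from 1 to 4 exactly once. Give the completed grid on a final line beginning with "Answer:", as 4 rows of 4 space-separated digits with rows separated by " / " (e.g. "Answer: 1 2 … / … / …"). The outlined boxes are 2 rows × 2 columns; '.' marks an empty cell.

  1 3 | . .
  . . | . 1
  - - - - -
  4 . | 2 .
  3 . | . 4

Step 1. [r2c2∈{2,4}] r2c2 is the only open cell in col 2 admitting 4 ⇒ r2c2=4.
Step 2. [r4c3∈{1}] r4c3 is down to just 1, so r4c3=1.
Step 3. [r1c3∈{4}] nothing but 4 survives at r1c3, so r1c3=4.
Step 4. [r2c1∈{2}] r2c1 has the single candidate 2 ⇒ r2c1=2.
Step 5. [r3c2∈{1}] r3c2 is down to just 1, so r3c2=1.
Step 6. [r1c4∈{2}] r1c4's peers cover all but 2 ⇒ r1c4=2.
Step 7. [r3c4∈{3}] r3c4 is down to just 3, so r3c4=3.
Step 8. [r2c3∈{3}] r2c3 is down to just 3 ⇒ r2c3=3.
Step 9. [r4c2∈{2}] nothing but 2 survives at r4c2. So r4c2=2.

Answer: 1 3 4 2 / 2 4 3 1 / 4 1 2 3 / 3 2 1 4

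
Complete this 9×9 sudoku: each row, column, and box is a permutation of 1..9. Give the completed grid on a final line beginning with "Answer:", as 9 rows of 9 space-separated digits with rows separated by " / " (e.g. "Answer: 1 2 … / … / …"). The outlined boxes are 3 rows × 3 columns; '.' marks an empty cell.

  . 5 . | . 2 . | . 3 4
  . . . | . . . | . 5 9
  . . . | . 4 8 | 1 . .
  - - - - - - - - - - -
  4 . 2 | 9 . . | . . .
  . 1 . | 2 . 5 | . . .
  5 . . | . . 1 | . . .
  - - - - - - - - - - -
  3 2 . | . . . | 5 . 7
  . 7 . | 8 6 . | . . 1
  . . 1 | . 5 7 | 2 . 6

Step 1. [r8c1∈{9}] only 9 remains possible at r8c1. So r8c1=9.
Step 2. [r8c8∈{4}] r8c8 has the single candidate 4 ⇒ r8c8=4.
Step 3. [r7c3∈{4,6,8}] row 7 places 6 nowhere but r7c3, so r7c3=6.
Step 4. [r6c4∈{3,4,6,7}] in box 5, 4 fits only at r6c4 ⇒ r6c4=4.
Step 5. [r4c6∈{3,6}] 6 has one home in box 5: r4c6. So r4c6=6.
Step 6. [r2c6∈{3}] r2c6's peers cover all but 3. So r2c6=3.
Step 7. [r7c8∈{8,9}] across row 7, 8 lands solely at r7c8 ⇒ r7c8=8.
Step 8. [r2c1∈{1,2,6,7,8}] row 2 places 2 nowhere but r2c1, so r2c1=2.
Step 9. [r5c7∈{3,4,6,7,8,9}] r5c7 is the only open cell in row 5 admitting 4. So r5c7=4.
Step 10. [r6c7∈{3,6,7,8,9}] col 7 places 9 nowhere but r6c7. So r6c7=9.
Step 11. [r5c3∈{3,7,8,9}] 9 has one home in row 5: r5c3 ⇒ r5c3=9.
Step 12. [r1c1∈{1,6,7,8}] 1 has one home in col 1: r1c1, so r1c1=1.
Step 13. [r2c3∈{4,7,8}] in col 3, 4 fits only at r2c3. So r2c3=4.
Step 14. [r3c9∈{2}] r3c9 has the single candidate 2. So r3c9=2.
Step 15. [r6c8∈{2,6,7}] 2 has one home in row 6: r6c8. So r6c8=2.
Step 16. [r6c2∈{3,6,8}] across row 6, 6 lands solely at r6c2. So r6c2=6.
Step 17. [r2c2∈{8}] only 8 remains possible at r2c2 ⇒ r2c2=8.
Step 18. [r1c3∈{7}] r1c3 is down to just 7. So r1c3=7.
Step 19. [r6c5∈{3,7,8}] r6c5 is the only open cell in row 6 admitting 7. So r6c5=7.
Step 20. [r4c2∈{3}] r4c2's peers cover all but 3, so r4c2=3.
Step 21. [r4c5∈{8}] r4c5 is down to just 8, so r4c5=8.
Step 22. [r4c7∈{7}] nothing but 7 survives at r4c7 ⇒ r4c7=7.
Step 23. [r2c7∈{6}] r2c7's peers cover all but 6. So r2c7=6.
Step 24. [r2c5∈{1}] r2c5's peers cover all but 1, so r2c5=1.
Step 25. [r3c4∈{5,6,7}] 5 has one home in row 3: r3c4. So r3c4=5.
Step 26. [r6c3∈{8}] r6c3 is down to just 8. So r6c3=8.
Step 27. [r7c6∈{4,9}] 4 has one home in row 7: r7c6. So r7c6=4.
Step 28. [r6c9∈{3}] r6c9 is down to just 3, so r6c9=3.
Step 29. [r2c4∈{7}] r2c4 is down to just 7 ⇒ r2c4=7.
Step 30. [r9c4∈{3}] r9c4's peers cover all but 3 ⇒ r9c4=3.
Step 31. [r4c9∈{5}] nothing but 5 survives at r4c9, so r4c9=5.
Step 32. [r1c4∈{6}] r1c4 is down to just 6. So r1c4=6.
Step 33. [r5c1∈{7}] r5c1 has the single candidate 7. So r5c1=7.
Step 34. [r3c3∈{3}] only 3 remains possible at r3c3. So r3c3=3.
Step 35. [r5c5∈{3}] only 3 remains possible at r5c5, so r5c5=3.
Step 36. [r9c2∈{4}] r9c2's peers cover all but 4. So r9c2=4.
Step 37. [r3c1∈{6}] r3c1 is down to just 6, so r3c1=6.
Step 38. [r8c3∈{5}] r8c3's peers cover all but 5. So r8c3=5.
Step 39. [r7c5∈{9}] only 9 remains possible at r7c5. So r7c5=9.
Step 40. [r5c8∈{6}] r5c8 has the single candidate 6. So r5c8=6.
Step 41. [r3c2∈{9}] r3c2 has the single candidate 9 ⇒ r3c2=9.
Step 42. [r1c7∈{8}] nothing but 8 survives at r1c7 ⇒ r1c7=8.
Step 43. [r7c4∈{1}] only 1 remains possible at r7c4. So r7c4=1.
Step 44. [r9c8∈{9}] r9c8 is down to just 9, so r9c8=9.
Step 45. [r3c8∈{7}] r3c8 is down to just 7. So r3c8=7.
Step 46. [r4c8∈{1}] r4c8 has the single candidate 1, so r4c8=1.
Step 47. [r8c6∈{2}] nothing but 2 survives at r8c6. So r8c6=2.
Step 48. [r1c6∈{9}] r1c6 is down to just 9, so r1c6=9.
Step 49. [r9c1∈{8}] r9c1's peers cover all but 8. So r9c1=8.
Step 50. [r8c7∈{3}] only 3 remains possible at r8c7. So r8c7=3.
Step 51. [r5c9∈{8}] nothing but 8 survives at r5c9 ⇒ r5c9=8.

Answer: 1 5 7 6 2 9 8 3 4 / 2 8 4 7 1 3 6 5 9 / 6 9 3 5 4 8 1 7 2 / 4 3 2 9 8 6 7 1 5 / 7 1 9 2 3 5 4 6 8 / 5 6 8 4 7 1 9 2 3 / 3 2 6 1 9 4 5 8 7 / 9 7 5 8 6 2 3 4 1 / 8 4 1 3 5 7 2 9 6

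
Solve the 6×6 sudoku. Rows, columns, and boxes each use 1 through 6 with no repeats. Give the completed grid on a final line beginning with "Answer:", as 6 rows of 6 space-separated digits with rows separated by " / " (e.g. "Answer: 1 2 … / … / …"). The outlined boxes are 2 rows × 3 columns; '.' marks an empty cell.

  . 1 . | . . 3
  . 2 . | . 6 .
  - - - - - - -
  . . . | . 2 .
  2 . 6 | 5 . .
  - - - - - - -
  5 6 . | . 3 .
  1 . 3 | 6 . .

Step 1. [r6c2∈{4}] nothing but 4 survives at r6c2. So r6c2=4.
Step 2. [r4c5∈{1,4}] r4c5 is the only open cell in col 5 admitting 1, so r4c5=1.
Step 3. [r1c5∈{4,5}] r1c5 is the only open cell in col 5 admitting 4 ⇒ r1c5=4.
Step 4. [r6c6∈{2,5}] r6c6 is the only open cell in row 6 admitting 2 ⇒ r6c6=2.
Step 5. [r3c4∈{3,4}] r3c4 is the only open cell in col 4 admitting 3, so r3c4=3.
Step 6. [r3c1∈{4}] r3c1's peers cover all but 4, so r3c1=4.
Step 7. [r5c4∈{1,4}] col 4 places 4 nowhere but r5c4, so r5c4=4.
Step 8. [r1c3∈{5}] nothing but 5 survives at r1c3, so r1c3=5.
Step 9. [r2c4∈{1}] only 1 remains possible at r2c4. So r2c4=1.
Step 10. [r1c1∈{6}] only 6 remains possible at r1c1. So r1c1=6.
Step 11. [r5c3∈{2}] r5c3's peers cover all but 2 ⇒ r5c3=2.
Step 12. [r1c4∈{2}] nothing but 2 survives at r1c4 ⇒ r1c4=2.
Step 13. [r2c6∈{5}] only 5 remains possible at r2c6 ⇒ r2c6=5.
Step 14. [r2c1∈{3}] only 3 remains possible at r2c1, so r2c1=3.
Step 15. [r4c6∈{4}] r4c6 has the single candidate 4, so r4c6=4.
Step 16. [r6c5∈{5}] r6c5 is down to just 5. So r6c5=5.
Step 17. [r5c6∈{1}] r5c6's peers cover all but 1 ⇒ r5c6=1.
Step 18. [r3c3∈{1}] r3c3 is down to just 1, so r3c3=1.
Step 19. [r3c2∈{5}] only 5 remains possible at r3c2 ⇒ r3c2=5.
Step 20. [r4c2∈{3}] nothing but 3 survives at r4c2 ⇒ r4c2=3.
Step 21. [r3c6∈{6}] nothing but 6 survives at r3c6, so r3c6=6.
Step 22. [r2c3∈{4}] nothing but 4 survives at r2c3. So r2c3=4.

Answer: 6 1 5 2 4 3 / 3 2 4 1 6 5 / 4 5 1 3 2 6 / 2 3 6 5 1 4 / 5 6 2 4 3 1 / 1 4 3 6 5 2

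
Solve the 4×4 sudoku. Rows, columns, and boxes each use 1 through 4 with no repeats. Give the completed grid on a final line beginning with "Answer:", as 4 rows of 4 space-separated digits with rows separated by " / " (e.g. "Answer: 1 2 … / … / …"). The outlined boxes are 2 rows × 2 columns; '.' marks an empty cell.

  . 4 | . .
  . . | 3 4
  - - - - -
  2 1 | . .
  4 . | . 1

Step 1. [r1c3∈{1,2}] col 3 places 1 nowhere but r1c3, so r1c3=1.
Step 2. [r1c1∈{3}] only 3 remains possible at r1c1 ⇒ r1c1=3.
Step 3. [r3c3∈{4}] only 4 remains possible at r3c3 ⇒ r3c3=4.
Step 4. [r2c2∈{2}] only 2 remains possible at r2c2, so r2c2=2.
Step 5. [r4c3∈{2}] nothing but 2 survives at r4c3 ⇒ r4c3=2.
Step 6. [r4c2∈{3}] only 3 remains possible at r4c2. So r4c2=3.
Step 7. [r2c1∈{1}] nothing but 1 survives at r2c1. So r2c1=1.
Step 8. [r3c4∈{3}] nothing but 3 survives at r3c4. So r3c4=3.
Step 9. [r1c4∈{2}] r1c4 is down to just 2, so r1c4=2.

Answer: 3 4 1 2 / 1 2 3 4 / 2 1 4 3 / 4 3 2 1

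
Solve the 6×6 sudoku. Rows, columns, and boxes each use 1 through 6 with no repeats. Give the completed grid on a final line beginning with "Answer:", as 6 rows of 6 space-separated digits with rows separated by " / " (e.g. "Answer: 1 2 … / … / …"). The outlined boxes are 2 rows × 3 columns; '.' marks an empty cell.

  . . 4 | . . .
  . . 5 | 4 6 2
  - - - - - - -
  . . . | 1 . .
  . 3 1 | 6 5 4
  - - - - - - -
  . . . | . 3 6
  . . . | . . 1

Step 1. [r5c3∈{2}] r5c3 has the single candidate 2. So r5c3=2.
Step 2. [r5c4∈{5}] r5c4's peers cover all but 5, so r5c4=5.
Step 3. [r2c2∈{1}] r2c2 is down to just 1. So r2c2=1.
Step 4. [r5c2∈{4}] nothing but 4 survives at r5c2 ⇒ r5c2=4.
Step 5. [r3c5∈{2}] r3c5's peers cover all but 2, so r3c5=2.
Step 6. [r3c3∈{6}] nothing but 6 survives at r3c3. So r3c3=6.
Step 7. [r1c4∈{3}] r1c4 has the single candidate 3 ⇒ r1c4=3.
Step 8. [r1c2∈{2,6}] 2 has one home in col 2: r1c2, so r1c2=2.
Step 9. [r6c2∈{5,6}] 6 has one home in col 2: r6c2 ⇒ r6c2=6.
Step 10. [r6c1∈{3,5}] r6c1 is the only open cell in row 6 admitting 5, so r6c1=5.
Step 11. [r1c5∈{1}] r1c5 has the single candidate 1 ⇒ r1c5=1.
Step 12. [r6c4∈{2}] r6c4 is down to just 2 ⇒ r6c4=2.
Step 13. [r5c1∈{1}] only 1 remains possible at r5c1. So r5c1=1.
Step 14. [r1c6∈{5}] r1c6 is down to just 5. So r1c6=5.
Step 15. [r3c2∈{5}] r3c2 is down to just 5 ⇒ r3c2=5.
Step 16. [r6c3∈{3}] only 3 remains possible at r6c3. So r6c3=3.
Step 17. [r2c1∈{3}] r2c1 is down to just 3 ⇒ r2c1=3.
Step 18. [r6c5∈{4}] nothing but 4 survives at r6c5. So r6c5=4.
Step 19. [r4c1∈{2}] nothing but 2 survives at r4c1 ⇒ r4c1=2.
Step 20. [r3c6∈{3}] r3c6 is down to just 3. So r3c6=3.
Step 21. [r3c1∈{4}] only 4 remains possible at r3c1. So r3c1=4.
Step 22. [r1c1∈{6}] nothing but 6 survives at r1c1. So r1c1=6.

Answer: 6 2 4 3 1 5 / 3 1 5 4 6 2 / 4 5 6 1 2 3 / 2 3 1 6 5 4 / 1 4 2 5 3 6 / 5 6 3 2 4 1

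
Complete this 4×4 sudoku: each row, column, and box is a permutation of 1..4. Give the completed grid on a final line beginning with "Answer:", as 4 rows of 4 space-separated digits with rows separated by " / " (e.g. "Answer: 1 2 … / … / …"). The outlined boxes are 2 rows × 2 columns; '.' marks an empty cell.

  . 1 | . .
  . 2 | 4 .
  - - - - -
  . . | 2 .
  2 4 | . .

Step 1. [r1c3∈{3}] r1c3 has the single candidate 3 ⇒ r1c3=3.
Step 2. [r4c4∈{1,3}] across row 4, 3 lands solely at r4c4, so r4c4=3.
Step 3. [r3c1∈{1,3}] r3c1 is the only open cell in col 1 admitting 1. So r3c1=1.
Step 4. [r1c4∈{2}] r1c4 is down to just 2 ⇒ r1c4=2.
Step 5. [r2c1∈{3}] r2c1 is down to just 3. So r2c1=3.
Step 6. [r2c4∈{1}] r2c4's peers cover all but 1. So r2c4=1.
Step 7. [r1c1∈{4}] only 4 remains possible at r1c1, so r1c1=4.
Step 8. [r3c4∈{4}] r3c4 is down to just 4. So r3c4=4.
Step 9. [r4c3∈{1}] r4c3 has the single candidate 1, so r4c3=1.
Step 10. [r3c2∈{3}] only 3 remains possible at r3c2, so r3c2=3.

Answer: 4 1 3 2 / 3 2 4 1 / 1 3 2 4 / 2 4 1 3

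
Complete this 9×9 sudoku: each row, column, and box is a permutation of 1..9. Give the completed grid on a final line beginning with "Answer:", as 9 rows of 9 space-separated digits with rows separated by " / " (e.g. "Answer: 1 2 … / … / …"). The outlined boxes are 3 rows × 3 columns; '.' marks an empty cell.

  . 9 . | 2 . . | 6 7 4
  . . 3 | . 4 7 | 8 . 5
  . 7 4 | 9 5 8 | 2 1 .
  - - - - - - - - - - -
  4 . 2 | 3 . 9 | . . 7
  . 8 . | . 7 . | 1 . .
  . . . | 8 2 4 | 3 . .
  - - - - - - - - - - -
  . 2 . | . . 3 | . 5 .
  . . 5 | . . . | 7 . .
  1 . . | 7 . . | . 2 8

Step 1. [r2c4∈{1,6}] r2c4 is the only open cell in box 2 admitting 6. So r2c4=6.
Step 2. [r8c8∈{3,4,6,9}] r8c8 is the only open cell in col 8 admitting 3 ⇒ r8c8=3.
Step 3. [r4c5∈{1,6}] across box 5, 1 lands solely at r4c5. So r4c5=1.
Step 4. [r5c6∈{5,6}] r5c6 is the only open cell in box 5 admitting 6, so r5c6=6.
Step 5. [r5c3∈{9}] only 9 remains possible at r5c3, so r5c3=9.
Step 6. [r9c3∈{6}] only 6 remains possible at r9c3 ⇒ r9c3=6.
Step 7. [r1c1∈{5,8}] r1c1 is the only open cell in row 1 admitting 5 ⇒ r1c1=5.
Step 8. [r6c2∈{1,5,6}] across row 6, 5 lands solely at r6c2, so r6c2=5.
Step 9. [r9c5∈{9}] r9c5 has the single candidate 9 ⇒ r9c5=9.
Step 10. [r7c7∈{4,9}] across col 7, 9 lands solely at r7c7. So r7c7=9.
Step 11. [r7c4∈{1,4}] in row 7, 4 fits only at r7c4, so r7c4=4.
Step 12. [r1c6∈{1}] nothing but 1 survives at r1c6. So r1c6=1.
Step 13. [r4c2∈{6}] r4c2 is down to just 6, so r4c2=6.
Step 14. [r6c9∈{6,9}] in col 9, 9 fits only at r6c9 ⇒ r6c9=9.
Step 15. [r7c9∈{1,6}] row 7 places 1 nowhere but r7c9 ⇒ r7c9=1.
Step 16. [r6c1∈{7}] nothing but 7 survives at r6c1, so r6c1=7.
Step 17. [r7c1∈{8}] r7c1 is down to just 8 ⇒ r7c1=8.
Step 18. [r8c5∈{6,8}] in row 8, 8 fits only at r8c5 ⇒ r8c5=8.
Step 19. [r8c2∈{4}] only 4 remains possible at r8c2 ⇒ r8c2=4.
Step 20. [r5c9∈{2}] only 2 remains possible at r5c9. So r5c9=2.
Step 21. [r2c1∈{2}] r2c1's peers cover all but 2 ⇒ r2c1=2.
Step 22. [r1c3∈{8}] r1c3 is down to just 8, so r1c3=8.
Step 23. [r5c1∈{3}] r5c1 is down to just 3, so r5c1=3.
Step 24. [r8c6∈{2}] r8c6 has the single candidate 2 ⇒ r8c6=2.
Step 25. [r8c1∈{9}] nothing but 9 survives at r8c1 ⇒ r8c1=9.
Step 26. [r5c4∈{5}] r5c4's peers cover all but 5 ⇒ r5c4=5.
Step 27. [r3c9∈{3}] r3c9 is down to just 3 ⇒ r3c9=3.
Step 28. [r2c2∈{1}] nothing but 1 survives at r2c2. So r2c2=1.
Step 29. [r9c6∈{5}] only 5 remains possible at r9c6 ⇒ r9c6=5.
Step 30. [r9c7∈{4}] nothing but 4 survives at r9c7, so r9c7=4.
Step 31. [r8c9∈{6}] nothing but 6 survives at r8c9, so r8c9=6.
Step 32. [r8c4∈{1}] r8c4's peers cover all but 1. So r8c4=1.
Step 33. [r3c1∈{6}] nothing but 6 survives at r3c1 ⇒ r3c1=6.
Step 34. [r1c5∈{3}] r1c5 is down to just 3, so r1c5=3.
Step 35. [r9c2∈{3}] r9c2 has the single candidate 3, so r9c2=3.
Step 36. [r4c7∈{5}] only 5 remains possible at r4c7. So r4c7=5.
Step 37. [r7c5∈{6}] r7c5's peers cover all but 6 ⇒ r7c5=6.
Step 38. [r6c8∈{6}] r6c8 is down to just 6. So r6c8=6.
Step 39. [r6c3∈{1}] r6c3 has the single candidate 1, so r6c3=1.
Step 40. [r2c8∈{9}] r2c8's peers cover all but 9, so r2c8=9.
Step 41. [r7c3∈{7}] nothing but 7 survives at r7c3 ⇒ r7c3=7.
Step 42. [r4c8∈{8}] only 8 remains possible at r4c8 ⇒ r4c8=8.
Step 43. [r5c8∈{4}] r5c8 has the single candidate 4, so r5c8=4.

Answer: 5 9 8 2 3 1 6 7 4 / 2 1 3 6 4 7 8 9 5 / 6 7 4 9 5 8 2 1 3 / 4 6 2 3 1 9 5 8 7 / 3 8 9 5 7 6 1 4 2 / 7 5 1 8 2 4 3 6 9 / 8 2 7 4 6 3 9 5 1 / 9 4 5 1 8 2 7 3 6 / 1 3 6 7 9 5 4 2 8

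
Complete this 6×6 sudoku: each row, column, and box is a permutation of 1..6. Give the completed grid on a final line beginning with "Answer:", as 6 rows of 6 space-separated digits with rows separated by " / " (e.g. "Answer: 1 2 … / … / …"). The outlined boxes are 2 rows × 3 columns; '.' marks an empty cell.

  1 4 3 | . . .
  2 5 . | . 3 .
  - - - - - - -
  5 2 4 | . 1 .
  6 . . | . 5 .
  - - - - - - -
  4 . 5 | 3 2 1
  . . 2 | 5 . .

Step 1. [r1c5∈{6}] r1c5 has the single candidate 6, so r1c5=6.
Step 2. [r6c6∈{4,6}] in box 6, 6 fits only at r6c6 ⇒ r6c6=6.
Step 3. [r4c2∈{1,3}] across box 3, 3 lands solely at r4c2 ⇒ r4c2=3.
Step 4. [r1c4∈{2}] only 2 remains possible at r1c4, so r1c4=2.
Step 5. [r4c4∈{4}] r4c4 has the single candidate 4. So r4c4=4.
Step 6. [r4c6∈{2}] r4c6's peers cover all but 2, so r4c6=2.
Step 7. [r6c1∈{3}] r6c1 has the single candidate 3, so r6c1=3.
Step 8. [r1c6∈{5}] r1c6 is down to just 5 ⇒ r1c6=5.
Step 9. [r2c4∈{1}] only 1 remains possible at r2c4, so r2c4=1.
Step 10. [r6c2∈{1}] only 1 remains possible at r6c2, so r6c2=1.
Step 11. [r2c3∈{6}] only 6 remains possible at r2c3. So r2c3=6.
Step 12. [r3c4∈{6}] nothing but 6 survives at r3c4 ⇒ r3c4=6.
Step 13. [r4c3∈{1}] r4c3 has the single candidate 1 ⇒ r4c3=1.
Step 14. [r2c6∈{4}] r2c6 has the single candidate 4. So r2c6=4.
Step 15. [r6c5∈{4}] nothing but 4 survives at r6c5 ⇒ r6c5=4.
Step 16. [r3c6∈{3}] only 3 remains possible at r3c6 ⇒ r3c6=3.
Step 17. [r5c2∈{6}] only 6 remains possible at r5c2, so r5c2=6.

Answer: 1 4 3 2 6 5 / 2 5 6 1 3 4 / 5 2 4 6 1 3 / 6 3 1 4 5 2 / 4 6 5 3 2 1 / 3 1 2 5 4 6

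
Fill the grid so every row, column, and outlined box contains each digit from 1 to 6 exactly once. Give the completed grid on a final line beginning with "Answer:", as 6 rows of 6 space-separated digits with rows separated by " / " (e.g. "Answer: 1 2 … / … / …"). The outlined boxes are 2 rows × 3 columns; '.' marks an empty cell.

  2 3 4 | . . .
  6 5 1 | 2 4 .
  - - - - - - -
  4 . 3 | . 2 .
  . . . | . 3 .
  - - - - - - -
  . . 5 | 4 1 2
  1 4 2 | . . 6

Step 1. [r4c3∈{6}] only 6 remains possible at r4c3 ⇒ r4c3=6.
Step 2. [r3c2∈{1}] only 1 remains possible at r3c2 ⇒ r3c2=1.
Step 3. [r3c6∈{5}] nothing but 5 survives at r3c6 ⇒ r3c6=5.
Step 4. [r1c5∈{5,6}] col 5 places 6 nowhere but r1c5, so r1c5=6.
Step 5. [r1c4∈{1,5}] in row 1, 5 fits only at r1c4. So r1c4=5.
Step 6. [r4c4∈{1}] only 1 remains possible at r4c4 ⇒ r4c4=1.
Step 7. [r4c1∈{5}] nothing but 5 survives at r4c1. So r4c1=5.
Step 8. [r4c6∈{4}] r4c6's peers cover all but 4. So r4c6=4.
Step 9. [r5c2∈{6}] r5c2's peers cover all but 6. So r5c2=6.
Step 10. [r6c5∈{5}] only 5 remains possible at r6c5. So r6c5=5.
Step 11. [r6c4∈{3}] r6c4's peers cover all but 3 ⇒ r6c4=3.
Step 12. [r4c2∈{2}] only 2 remains possible at r4c2, so r4c2=2.
Step 13. [r1c6∈{1}] r1c6's peers cover all but 1, so r1c6=1.
Step 14. [r5c1∈{3}] only 3 remains possible at r5c1 ⇒ r5c1=3.
Step 15. [r3c4∈{6}] r3c4's peers cover all but 6. So r3c4=6.
Step 16. [r2c6∈{3}] r2c6 has the single candidate 3. So r2c6=3.

Answer: 2 3 4 5 6 1 / 6 5 1 2 4 3 / 4 1 3 6 2 5 / 5 2 6 1 3 4 / 3 6 5 4 1 2 / 1 4 2 3 5 6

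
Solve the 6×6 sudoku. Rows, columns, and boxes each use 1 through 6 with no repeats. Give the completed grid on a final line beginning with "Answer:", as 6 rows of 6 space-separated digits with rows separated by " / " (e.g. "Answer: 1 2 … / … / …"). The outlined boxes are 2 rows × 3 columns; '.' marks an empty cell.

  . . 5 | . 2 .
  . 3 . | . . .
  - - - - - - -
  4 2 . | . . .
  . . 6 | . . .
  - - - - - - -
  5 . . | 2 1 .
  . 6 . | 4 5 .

Step 1. [r6c6∈{3}] nothing but 3 survives at r6c6 ⇒ r6c6=3.
Step 2. [r1c4∈{1,3,6}] across row 1, 3 lands solely at r1c4 ⇒ r1c4=3.
Step 3. [r5c6∈{6}] r5c6's peers cover all but 6, so r5c6=6.
Step 4. [r4c2∈{1,5}] col 2 places 5 nowhere but r4c2, so r4c2=5.
Step 5. [r4c4∈{1}] r4c4 has the single candidate 1, so r4c4=1.
Step 6. [r1c2∈{1,4}] across col 2, 1 lands solely at r1c2, so r1c2=1.
Step 7. [r2c3∈{2,4}] 4 has one home in box 1: r2c3 ⇒ r2c3=4.
Step 8. [r2c5∈{6}] r2c5 has the single candidate 6. So r2c5=6.
Step 9. [r4c1∈{3}] r4c1 is down to just 3, so r4c1=3.
Step 10. [r3c6∈{5}] only 5 remains possible at r3c6, so r3c6=5.
Step 11. [r6c1∈{1,2}] across col 1, 1 lands solely at r6c1, so r6c1=1.
Step 12. [r4c5∈{4}] r4c5's peers cover all but 4, so r4c5=4.
Step 13. [r2c4∈{5}] nothing but 5 survives at r2c4. So r2c4=5.
Step 14. [r5c3∈{3}] nothing but 3 survives at r5c3, so r5c3=3.
Step 15. [r6c3∈{2}] only 2 remains possible at r6c3 ⇒ r6c3=2.
Step 16. [r3c4∈{6}] r3c4 has the single candidate 6. So r3c4=6.
Step 17. [r5c2∈{4}] only 4 remains possible at r5c2. So r5c2=4.
Step 18. [r1c6∈{4}] only 4 remains possible at r1c6, so r1c6=4.
Step 19. [r4c6∈{2}] r4c6 is down to just 2, so r4c6=2.
Step 20. [r2c6∈{1}] r2c6 has the single candidate 1. So r2c6=1.
Step 21. [r3c3∈{1}] nothing but 1 survives at r3c3 ⇒ r3c3=1.
Step 22. [r1c1∈{6}] r1c1's peers cover all but 6. So r1c1=6.
Step 23. [r2c1∈{2}] nothing but 2 survives at r2c1, so r2c1=2.
Step 24. [r3c5∈{3}] r3c5 is down to just 3, so r3c5=3.

Answer: 6 1 5 3 2 4 / 2 3 4 5 6 1 / 4 2 1 6 3 5 / 3 5 6 1 4 2 / 5 4 3 2 1 6 / 1 6 2 4 5 3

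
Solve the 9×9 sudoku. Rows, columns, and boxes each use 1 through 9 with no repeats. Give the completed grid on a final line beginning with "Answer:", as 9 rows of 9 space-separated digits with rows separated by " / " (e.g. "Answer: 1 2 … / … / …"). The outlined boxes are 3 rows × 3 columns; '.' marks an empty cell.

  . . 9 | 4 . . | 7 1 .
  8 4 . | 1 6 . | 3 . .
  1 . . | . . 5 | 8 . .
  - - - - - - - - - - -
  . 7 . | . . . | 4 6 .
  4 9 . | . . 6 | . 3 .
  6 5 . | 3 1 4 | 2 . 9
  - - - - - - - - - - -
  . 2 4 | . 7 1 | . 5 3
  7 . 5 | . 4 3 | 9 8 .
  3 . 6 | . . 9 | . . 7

Step 1. [r4c1∈{2}] only 2 remains possible at r4c1. So r4c1=2.
Step 2. [r4c6∈{8}] r4c6 is down to just 8. So r4c6=8.
Step 3. [r1c6∈{2}] only 2 remains possible at r1c6, so r1c6=2.
Step 4. [r5c7∈{1,5}] in col 7, 5 fits only at r5c7. So r5c7=5.
Step 5. [r9c2∈{1,8}] in col 2, 8 fits only at r9c2. So r9c2=8.
Step 6. [r4c9∈{1}] only 1 remains possible at r4c9 ⇒ r4c9=1.
Step 7. [r3c9∈{2,4,6}] in col 9, 4 fits only at r3c9 ⇒ r3c9=4.
Step 8. [r1c9∈{5,6}] box 3 places 6 nowhere but r1c9 ⇒ r1c9=6.
Step 9. [r1c2∈{3}] only 3 remains possible at r1c2, so r1c2=3.
Step 10. [r8c9∈{2}] only 2 remains possible at r8c9, so r8c9=2.
Step 11. [r2c6∈{7}] r2c6's peers cover all but 7, so r2c6=7.
Step 12. [r3c4∈{9}] r3c4 is down to just 9 ⇒ r3c4=9.
Step 13. [r2c3∈{2}] r2c3 is down to just 2 ⇒ r2c3=2.
Step 14. [r4c4∈{5}] r4c4 is down to just 5, so r4c4=5.
Step 15. [r5c5∈{2}] r5c5 is down to just 2. So r5c5=2.
Step 16. [r7c7∈{6}] nothing but 6 survives at r7c7, so r7c7=6.
Step 17. [r5c3∈{1,8}] in row 5, 1 fits only at r5c3, so r5c3=1.
Step 18. [r9c7∈{1}] r9c7 has the single candidate 1 ⇒ r9c7=1.
Step 19. [r4c5∈{9}] nothing but 9 survives at r4c5, so r4c5=9.
Step 20. [r7c1∈{9}] nothing but 9 survives at r7c1, so r7c1=9.
Step 21. [r4c3∈{3}] r4c3's peers cover all but 3 ⇒ r4c3=3.
Step 22. [r9c8∈{4}] nothing but 4 survives at r9c8, so r9c8=4.
Step 23. [r2c9∈{5}] r2c9 is down to just 5, so r2c9=5.
Step 24. [r8c2∈{1}] r8c2's peers cover all but 1 ⇒ r8c2=1.
Step 25. [r1c5∈{8}] r1c5 has the single candidate 8 ⇒ r1c5=8.
Step 26. [r3c8∈{2}] only 2 remains possible at r3c8 ⇒ r3c8=2.
Step 27. [r9c4∈{2}] r9c4 is down to just 2. So r9c4=2.
Step 28. [r3c3∈{7}] only 7 remains possible at r3c3 ⇒ r3c3=7.
Step 29. [r9c5∈{5}] only 5 remains possible at r9c5. So r9c5=5.
Step 30. [r5c4∈{7}] only 7 remains possible at r5c4, so r5c4=7.
Step 31. [r6c8∈{7}] nothing but 7 survives at r6c8. So r6c8=7.
Step 32. [r1c1∈{5}] r1c1 has the single candidate 5, so r1c1=5.
Step 33. [r8c4∈{6}] r8c4 has the single candidate 6, so r8c4=6.
Step 34. [r7c4∈{8}] only 8 remains possible at r7c4 ⇒ r7c4=8.
Step 35. [r3c2∈{6}] r3c2 has the single candidate 6, so r3c2=6.
Step 36. [r2c8∈{9}] r2c8 has the single candidate 9, so r2c8=9.
Step 37. [r3c5∈{3}] only 3 remains possible at r3c5 ⇒ r3c5=3.
Step 38. [r6c3∈{8}] r6c3 is down to just 8. So r6c3=8.
Step 39. [r5c9∈{8}] r5c9's peers cover all but 8 ⇒ r5c9=8.

Answer: 5 3 9 4 8 2 7 1 6 / 8 4 2 1 6 7 3 9 5 / 1 6 7 9 3 5 8 2 4 / 2 7 3 5 9 8 4 6 1 / 4 9 1 7 2 6 5 3 8 / 6 5 8 3 1 4 2 7 9 / 9 2 4 8 7 1 6 5 3 / 7 1 5 6 4 3 9 8 2 / 3 8 6 2 5 9 1 4 7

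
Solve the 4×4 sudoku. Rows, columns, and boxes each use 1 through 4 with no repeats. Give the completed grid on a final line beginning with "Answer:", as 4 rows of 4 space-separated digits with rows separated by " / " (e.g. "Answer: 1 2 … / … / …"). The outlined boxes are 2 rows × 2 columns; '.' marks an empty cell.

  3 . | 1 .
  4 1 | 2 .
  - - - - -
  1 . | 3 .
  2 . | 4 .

Step 1. [r3c4∈{2}] r3c4's peers cover all but 2, so r3c4=2.
Step 2. [r1c2∈{2}] nothing but 2 survives at r1c2, so r1c2=2.
Step 3. [r4c4∈{1}] r4c4 is down to just 1, so r4c4=1.
Step 4. [r4c2∈{3}] r4c2 is down to just 3. So r4c2=3.
Step 5. [r2c4∈{3}] r2c4's peers cover all but 3 ⇒ r2c4=3.
Step 6. [r3c2∈{4}] only 4 remains possible at r3c2, so r3c2=4.
Step 7. [r1c4∈{4}] r1c4's peers cover all but 4, so r1c4=4.

Answer: 3 2 1 4 / 4 1 2 3 / 1 4 3 2 / 2 3 4 1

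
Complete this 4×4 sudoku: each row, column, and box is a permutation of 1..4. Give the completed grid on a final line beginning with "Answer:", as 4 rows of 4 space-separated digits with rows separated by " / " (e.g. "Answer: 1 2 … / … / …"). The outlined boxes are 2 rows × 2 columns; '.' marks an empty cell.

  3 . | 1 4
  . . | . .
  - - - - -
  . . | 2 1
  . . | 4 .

Step 1. [r1c2∈{2}] r1c2 is down to just 2. So r1c2=2.
Step 2. [r3c1∈{4}] r3c1's peers cover all but 4. So r3c1=4.
Step 3. [r2c1∈{1}] r2c1's peers cover all but 1, so r2c1=1.
Step 4. [r4c4∈{3}] only 3 remains possible at r4c4. So r4c4=3.
Step 5. [r4c1∈{2}] r4c1 is down to just 2. So r4c1=2.
Step 6. [r4c2∈{1}] r4c2's peers cover all but 1, so r4c2=1.
Step 7. [r2c2∈{4}] r2c2's peers cover all but 4, so r2c2=4.
Step 8. [r3c2∈{3}] r3c2's peers cover all but 3. So r3c2=3.
Step 9. [r2c4∈{2}] only 2 remains possible at r2c4, so r2c4=2.
Step 10. [r2c3∈{3}] nothing but 3 survives at r2c3, so r2c3=3.

Answer: 3 2 1 4 / 1 4 3 2 / 4 3 2 1 / 2 1 4 3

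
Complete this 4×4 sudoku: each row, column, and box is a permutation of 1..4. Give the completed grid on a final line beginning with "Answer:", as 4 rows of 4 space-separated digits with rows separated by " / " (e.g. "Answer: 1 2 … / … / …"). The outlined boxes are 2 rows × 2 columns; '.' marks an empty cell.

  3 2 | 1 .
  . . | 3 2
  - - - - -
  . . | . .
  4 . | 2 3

Step 1. [r3c4∈{1,4}] 1 has one home in col 4: r3c4, so r3c4=1.
Step 2. [r2c1∈{1}] only 1 remains possible at r2c1 ⇒ r2c1=1.
Step 3. [r3c3∈{4}] r3c3 is down to just 4, so r3c3=4.
Step 4. [r3c2∈{3}] r3c2 has the single candidate 3, so r3c2=3.
Step 5. [r2c2∈{4}] r2c2 has the single candidate 4, so r2c2=4.
Step 6. [r4c2∈{1}] nothing but 1 survives at r4c2, so r4c2=1.
Step 7. [r3c1∈{2}] r3c1 has the single candidate 2. So r3c1=2.
Step 8. [r1c4∈{4}] nothing but 4 survives at r1c4. So r1c4=4.

Answer: 3 2 1 4 / 1 4 3 2 / 2 3 4 1 / 4 1 2 3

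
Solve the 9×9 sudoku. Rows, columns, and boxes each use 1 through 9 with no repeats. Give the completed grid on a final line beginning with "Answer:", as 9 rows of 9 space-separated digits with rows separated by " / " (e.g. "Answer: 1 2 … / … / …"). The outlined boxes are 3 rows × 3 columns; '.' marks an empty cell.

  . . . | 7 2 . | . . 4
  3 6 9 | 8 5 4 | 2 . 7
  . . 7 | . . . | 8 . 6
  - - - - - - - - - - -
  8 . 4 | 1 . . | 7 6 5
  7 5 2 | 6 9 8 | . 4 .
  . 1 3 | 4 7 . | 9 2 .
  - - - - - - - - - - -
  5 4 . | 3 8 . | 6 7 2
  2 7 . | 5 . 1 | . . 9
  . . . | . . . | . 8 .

Step 1. [r8c8∈{3}] r8c8 is down to just 3. So r8c8=3.
Step 2. [r9c1∈{1,6,9}] col 1 places 9 nowhere but r9c1 ⇒ r9c1=9.
Step 3. [r1c3∈{1,5,8}] across col 3, 5 lands solely at r1c3, so r1c3=5.
Step 4. [r1c6∈{3,6,9}] row 1 places 6 nowhere but r1c6, so r1c6=6.
Step 5. [r2c8∈{1}] r2c8's peers cover all but 1, so r2c8=1.
Step 6. [r9c9∈{1}] r9c9 has the single candidate 1. So r9c9=1.
Step 7. [r4c6∈{2,3}] r4c6 is the only open cell in row 4 admitting 2. So r4c6=2.
Step 8. [r3c5∈{1,3}] r3c5 is the only open cell in col 5 admitting 1 ⇒ r3c5=1.
Step 9. [r9c3∈{6}] r9c3's peers cover all but 6. So r9c3=6.
Step 10. [r9c5∈{4}] r9c5 has the single candidate 4 ⇒ r9c5=4.
Step 11. [r3c4∈{9}] nothing but 9 survives at r3c4, so r3c4=9.
Step 12. [r1c7∈{3}] r1c7 has the single candidate 3. So r1c7=3.
Step 13. [r7c6∈{9}] r7c6's peers cover all but 9. So r7c6=9.
Step 14. [r6c6∈{5}] nothing but 5 survives at r6c6. So r6c6=5.
Step 15. [r3c8∈{5}] r3c8 has the single candidate 5. So r3c8=5.
Step 16. [r1c2∈{8}] only 8 remains possible at r1c2 ⇒ r1c2=8.
Step 17. [r9c6∈{7}] only 7 remains possible at r9c6. So r9c6=7.
Step 18. [r3c6∈{3}] r3c6 has the single candidate 3 ⇒ r3c6=3.
Step 19. [r6c1∈{6}] r6c1 has the single candidate 6, so r6c1=6.
Step 20. [r3c2∈{2}] r3c2 is down to just 2, so r3c2=2.
Step 21. [r5c9∈{3}] r5c9 has the single candidate 3, so r5c9=3.
Step 22. [r9c4∈{2}] nothing but 2 survives at r9c4. So r9c4=2.
Step 23. [r1c1∈{1}] r1c1's peers cover all but 1, so r1c1=1.
Step 24. [r1c8∈{9}] r1c8 is down to just 9 ⇒ r1c8=9.
Step 25. [r4c2∈{9}] only 9 remains possible at r4c2, so r4c2=9.
Step 26. [r4c5∈{3}] r4c5 has the single candidate 3 ⇒ r4c5=3.
Step 27. [r6c9∈{8}] only 8 remains possible at r6c9 ⇒ r6c9=8.
Step 28. [r7c3∈{1}] only 1 remains possible at r7c3, so r7c3=1.
Step 29. [r8c7∈{4}] r8c7 is down to just 4 ⇒ r8c7=4.
Step 30. [r8c3∈{8}] only 8 remains possible at r8c3 ⇒ r8c3=8.
Step 31. [r3c1∈{4}] only 4 remains possible at r3c1, so r3c1=4.
Step 32. [r9c7∈{5}] nothing but 5 survives at r9c7 ⇒ r9c7=5.
Step 33. [r9c2∈{3}] r9c2 has the single candidate 3. So r9c2=3.
Step 34. [r8c5∈{6}] nothing but 6 survives at r8c5 ⇒ r8c5=6.
Step 35. [r5c7∈{1}] r5c7's peers cover all but 1. So r5c7=1.

Answer: 1 8 5 7 2 6 3 9 4 / 3 6 9 8 5 4 2 1 7 / 4 2 7 9 1 3 8 5 6 / 8 9 4 1 3 2 7 6 5 / 7 5 2 6 9 8 1 4 3 / 6 1 3 4 7 5 9 2 8 / 5 4 1 3 8 9 6 7 2 / 2 7 8 5 6 1 4 3 9 / 9 3 6 2 4 7 5 8 1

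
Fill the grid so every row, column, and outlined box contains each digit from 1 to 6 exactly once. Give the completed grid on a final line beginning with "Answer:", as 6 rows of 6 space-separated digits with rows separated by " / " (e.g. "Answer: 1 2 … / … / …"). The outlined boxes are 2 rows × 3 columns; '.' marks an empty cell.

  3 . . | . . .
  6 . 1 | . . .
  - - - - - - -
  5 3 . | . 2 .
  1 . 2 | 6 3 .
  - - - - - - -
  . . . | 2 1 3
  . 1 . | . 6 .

Step 1. [r4c2∈{4}] only 4 remains possible at r4c2 ⇒ r4c2=4.
Step 2. [r1c3∈{4,5}] box 1 places 4 nowhere but r1c3. So r1c3=4.
Step 3. [r1c5∈{5}] only 5 remains possible at r1c5 ⇒ r1c5=5.
Step 4. [r6c4∈{4,5}] across col 4, 5 lands solely at r6c4 ⇒ r6c4=5.
Step 5. [r6c6∈{4}] r6c6's peers cover all but 4 ⇒ r6c6=4.
Step 6. [r3c4∈{1,4}] 4 has one home in row 3: r3c4, so r3c4=4.
Step 7. [r5c2∈{5,6}] in col 2, 6 fits only at r5c2. So r5c2=6.
Step 8. [r1c2∈{2}] r1c2 is down to just 2 ⇒ r1c2=2.
Step 9. [r1c4∈{1}] r1c4's peers cover all but 1, so r1c4=1.
Step 10. [r2c2∈{5}] r2c2 is down to just 5, so r2c2=5.
Step 11. [r3c6∈{1}] r3c6's peers cover all but 1. So r3c6=1.
Step 12. [r6c3∈{3}] r6c3 has the single candidate 3 ⇒ r6c3=3.
Step 13. [r2c6∈{2}] r2c6 has the single candidate 2, so r2c6=2.
Step 14. [r5c1∈{4}] r5c1 has the single candidate 4, so r5c1=4.
Step 15. [r2c4∈{3}] r2c4 has the single candidate 3. So r2c4=3.
Step 16. [r4c6∈{5}] r4c6's peers cover all but 5. So r4c6=5.
Step 17. [r5c3∈{5}] r5c3 is down to just 5. So r5c3=5.
Step 18. [r2c5∈{4}] nothing but 4 survives at r2c5. So r2c5=4.
Step 19. [r1c6∈{6}] only 6 remains possible at r1c6. So r1c6=6.
Step 20. [r3c3∈{6}] r3c3 has the single candidate 6, so r3c3=6.
Step 21. [r6c1∈{2}] r6c1's peers cover all but 2, so r6c1=2.

Answer: 3 2 4 1 5 6 / 6 5 1 3 4 2 / 5 3 6 4 2 1 / 1 4 2 6 3 5 / 4 6 5 2 1 3 / 2 1 3 5 6 4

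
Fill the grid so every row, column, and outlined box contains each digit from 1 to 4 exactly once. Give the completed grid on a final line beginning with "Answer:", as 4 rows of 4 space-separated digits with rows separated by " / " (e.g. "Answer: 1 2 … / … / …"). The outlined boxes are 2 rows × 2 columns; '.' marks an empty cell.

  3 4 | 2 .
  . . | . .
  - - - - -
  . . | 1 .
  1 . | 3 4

Step 1. [r4c2∈{2}] r4c2's peers cover all but 2, so r4c2=2.
Step 2. [r2c4∈{1,3}] row 2 places 3 nowhere but r2c4 ⇒ r2c4=3.
Step 3. [r2c3∈{4}] r2c3's peers cover all but 4. So r2c3=4.
Step 4. [r3c1∈{4}] only 4 remains possible at r3c1. So r3c1=4.
Step 5. [r3c4∈{2}] nothing but 2 survives at r3c4. So r3c4=2.
Step 6. [r2c1∈{2}] only 2 remains possible at r2c1 ⇒ r2c1=2.
Step 7. [r1c4∈{1}] r1c4's peers cover all but 1 ⇒ r1c4=1.
Step 8. [r3c2∈{3}] r3c2 is down to just 3. So r3c2=3.
Step 9. [r2c2∈{1}] r2c2's peers cover all but 1 ⇒ r2c2=1.

Answer: 3 4 2 1 / 2 1 4 3 / 4 3 1 2 / 1 2 3 4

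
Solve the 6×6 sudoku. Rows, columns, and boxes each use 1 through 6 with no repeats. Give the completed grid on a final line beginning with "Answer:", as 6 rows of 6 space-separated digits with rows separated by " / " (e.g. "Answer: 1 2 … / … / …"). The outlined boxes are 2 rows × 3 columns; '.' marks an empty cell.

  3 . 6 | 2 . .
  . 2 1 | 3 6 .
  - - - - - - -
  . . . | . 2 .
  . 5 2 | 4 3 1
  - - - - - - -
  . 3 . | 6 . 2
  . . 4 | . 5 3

Step 1. [r1c2∈{4}] r1c2 has the single candidate 4. So r1c2=4.
Step 2. [r3c6∈{5,6}] col 6 places 6 nowhere but r3c6, so r3c6=6.
Step 3. [r6c4∈{1}] only 1 remains possible at r6c4, so r6c4=1.
Step 4. [r5c1∈{1,5}] row 5 places 1 nowhere but r5c1, so r5c1=1.
Step 5. [r4c1∈{6}] r4c1's peers cover all but 6. So r4c1=6.
Step 6. [r2c1∈{5}] nothing but 5 survives at r2c1. So r2c1=5.
Step 7. [r3c2∈{1}] r3c2 is down to just 1, so r3c2=1.
Step 8. [r2c6∈{4}] only 4 remains possible at r2c6. So r2c6=4.
Step 9. [r6c1∈{2}] r6c1's peers cover all but 2, so r6c1=2.
Step 10. [r5c3∈{5}] nothing but 5 survives at r5c3 ⇒ r5c3=5.
Step 11. [r5c5∈{4}] r5c5 is down to just 4. So r5c5=4.
Step 12. [r6c2∈{6}] r6c2 is down to just 6, so r6c2=6.
Step 13. [r1c6∈{5}] nothing but 5 survives at r1c6 ⇒ r1c6=5.
Step 14. [r3c1∈{4}] nothing but 4 survives at r3c1 ⇒ r3c1=4.
Step 15. [r1c5∈{1}] nothing but 1 survives at r1c5, so r1c5=1.
Step 16. [r3c4∈{5}] only 5 remains possible at r3c4. So r3c4=5.
Step 17. [r3c3∈{3}] only 3 remains possible at r3c3 ⇒ r3c3=3.

Answer: 3 4 6 2 1 5 / 5 2 1 3 6 4 / 4 1 3 5 2 6 / 6 5 2 4 3 1 / 1 3 5 6 4 2 / 2 6 4 1 5 3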